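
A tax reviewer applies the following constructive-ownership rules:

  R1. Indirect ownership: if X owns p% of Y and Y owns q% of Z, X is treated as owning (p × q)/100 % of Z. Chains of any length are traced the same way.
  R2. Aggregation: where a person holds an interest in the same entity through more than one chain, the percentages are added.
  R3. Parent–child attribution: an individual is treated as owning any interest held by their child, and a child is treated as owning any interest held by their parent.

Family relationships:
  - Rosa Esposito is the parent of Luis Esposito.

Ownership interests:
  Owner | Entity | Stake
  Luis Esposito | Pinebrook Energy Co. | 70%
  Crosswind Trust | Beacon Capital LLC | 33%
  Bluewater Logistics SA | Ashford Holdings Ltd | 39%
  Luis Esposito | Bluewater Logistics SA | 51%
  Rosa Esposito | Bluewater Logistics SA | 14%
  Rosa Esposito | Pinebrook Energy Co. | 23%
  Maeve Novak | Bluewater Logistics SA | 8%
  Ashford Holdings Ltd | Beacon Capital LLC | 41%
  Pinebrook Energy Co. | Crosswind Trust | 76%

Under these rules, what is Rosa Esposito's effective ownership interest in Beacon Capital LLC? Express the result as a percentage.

33.7179%

By parent–child attribution (R3), Rosa Esposito is treated as also owning Luis Esposito's interest in Pinebrook Energy Co, giving 23% + 70% = 93%.
By parent–child attribution (R3), Rosa Esposito is treated as also owning Luis Esposito's interest in Bluewater Logistics SA, giving 14% + 51% = 65%.
Chain via Pinebrook Energy Co. → Crosswind Trust (R1): 93% × 76% × 33% = 23.3244% of Beacon Capital LLC.
Chain via Bluewater Logistics SA → Ashford Holdings Ltd (R1): 65% × 39% × 41% = 10.3935% of Beacon Capital LLC.
Aggregating (R2): 23.3244% + 10.3935% = 33.7179%.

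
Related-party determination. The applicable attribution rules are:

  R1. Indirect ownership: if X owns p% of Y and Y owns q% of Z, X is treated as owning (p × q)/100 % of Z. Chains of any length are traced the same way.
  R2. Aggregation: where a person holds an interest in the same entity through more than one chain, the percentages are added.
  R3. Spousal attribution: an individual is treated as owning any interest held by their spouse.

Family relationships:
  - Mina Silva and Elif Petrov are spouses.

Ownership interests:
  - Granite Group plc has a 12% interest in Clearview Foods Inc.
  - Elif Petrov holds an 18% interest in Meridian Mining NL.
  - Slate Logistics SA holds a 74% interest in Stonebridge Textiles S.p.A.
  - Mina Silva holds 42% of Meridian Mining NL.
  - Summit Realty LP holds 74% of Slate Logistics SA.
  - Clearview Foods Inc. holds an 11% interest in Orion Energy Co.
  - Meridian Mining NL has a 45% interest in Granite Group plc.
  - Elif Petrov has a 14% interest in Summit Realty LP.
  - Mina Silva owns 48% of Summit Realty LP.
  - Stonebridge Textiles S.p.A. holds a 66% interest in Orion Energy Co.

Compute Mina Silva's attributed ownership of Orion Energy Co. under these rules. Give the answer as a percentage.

22.764192%

By spousal attribution (R3), Mina Silva is treated as also owning Elif Petrov's interest in Summit Realty LP, giving 48% + 14% = 62%.
By spousal attribution (R3), Mina Silva is treated as also owning Elif Petrov's interest in Meridian Mining NL, giving 42% + 18% = 60%.
Chain via Summit Realty LP → Slate Logistics SA → Stonebridge Textiles S.p.A. (R1): 62% × 74% × 74% × 66% = 22.407792% of Orion Energy Co.
Chain via Meridian Mining NL → Granite Group plc → Clearview Foods Inc. (R1): 60% × 45% × 12% × 11% = 0.3564% of Orion Energy Co.
Aggregating (R2): 22.407792% + 0.3564% = 22.764192%.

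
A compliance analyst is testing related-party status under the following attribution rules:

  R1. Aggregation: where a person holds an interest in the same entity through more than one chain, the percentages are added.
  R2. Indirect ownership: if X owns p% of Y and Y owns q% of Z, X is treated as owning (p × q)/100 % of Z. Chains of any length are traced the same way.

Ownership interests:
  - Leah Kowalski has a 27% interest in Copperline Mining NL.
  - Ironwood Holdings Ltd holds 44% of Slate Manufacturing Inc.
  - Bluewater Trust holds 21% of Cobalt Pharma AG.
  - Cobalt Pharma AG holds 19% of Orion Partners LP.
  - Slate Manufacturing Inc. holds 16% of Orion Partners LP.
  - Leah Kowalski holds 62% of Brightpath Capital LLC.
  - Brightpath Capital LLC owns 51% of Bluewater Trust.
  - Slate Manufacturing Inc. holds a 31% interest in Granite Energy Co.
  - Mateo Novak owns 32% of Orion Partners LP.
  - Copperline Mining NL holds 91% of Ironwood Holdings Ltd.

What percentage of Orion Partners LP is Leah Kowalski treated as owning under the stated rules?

Chain via Copperline Mining NL → Ironwood Holdings Ltd → Slate Manufacturing Inc. (R2): 27% × 91% × 44% × 16% = 1.729728% of Orion Partners LP.
Chain via Brightpath Capital LLC → Bluewater Trust → Cobalt Pharma AG (R2): 62% × 51% × 21% × 19% = 1.261638% of Orion Partners LP.
Aggregating (R1): 1.729728% + 1.261638% = 2.991366%.

2.991366%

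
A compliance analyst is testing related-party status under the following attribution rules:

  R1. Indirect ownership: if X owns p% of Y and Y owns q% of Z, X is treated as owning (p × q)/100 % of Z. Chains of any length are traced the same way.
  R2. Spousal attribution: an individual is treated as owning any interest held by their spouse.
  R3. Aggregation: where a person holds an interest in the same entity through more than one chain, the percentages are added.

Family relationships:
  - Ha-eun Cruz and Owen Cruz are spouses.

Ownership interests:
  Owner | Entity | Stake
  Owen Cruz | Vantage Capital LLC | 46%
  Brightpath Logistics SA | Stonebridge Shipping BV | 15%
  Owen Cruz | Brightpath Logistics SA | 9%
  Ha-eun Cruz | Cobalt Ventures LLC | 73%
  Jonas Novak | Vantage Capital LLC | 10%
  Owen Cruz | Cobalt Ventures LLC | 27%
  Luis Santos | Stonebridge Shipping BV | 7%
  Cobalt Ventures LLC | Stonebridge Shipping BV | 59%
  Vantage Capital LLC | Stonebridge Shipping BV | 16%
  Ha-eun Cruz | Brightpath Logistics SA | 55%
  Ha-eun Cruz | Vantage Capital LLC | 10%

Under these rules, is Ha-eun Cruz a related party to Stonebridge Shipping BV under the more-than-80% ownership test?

By spousal attribution (R2), Ha-eun Cruz is treated as also owning Owen Cruz's interest in Cobalt Ventures LLC, giving 73% + 27% = 100%.
By spousal attribution (R2), Ha-eun Cruz is treated as also owning Owen Cruz's interest in Vantage Capital LLC, giving 10% + 46% = 56%.
By spousal attribution (R2), Ha-eun Cruz is treated as also owning Owen Cruz's interest in Brightpath Logistics SA, giving 55% + 9% = 64%.
Chain via Cobalt Ventures LLC (R1): 100% × 59% = 59% of Stonebridge Shipping BV.
Chain via Vantage Capital LLC (R1): 56% × 16% = 8.96% of Stonebridge Shipping BV.
Chain via Brightpath Logistics SA (R1): 64% × 15% = 9.6% of Stonebridge Shipping BV.
Aggregating (R3): 59% + 8.96% + 9.6% = 77.56%.
77.56% does not exceed the 80% threshold, so Ha-eun is not a related party to Stonebridge Shipping BV.

No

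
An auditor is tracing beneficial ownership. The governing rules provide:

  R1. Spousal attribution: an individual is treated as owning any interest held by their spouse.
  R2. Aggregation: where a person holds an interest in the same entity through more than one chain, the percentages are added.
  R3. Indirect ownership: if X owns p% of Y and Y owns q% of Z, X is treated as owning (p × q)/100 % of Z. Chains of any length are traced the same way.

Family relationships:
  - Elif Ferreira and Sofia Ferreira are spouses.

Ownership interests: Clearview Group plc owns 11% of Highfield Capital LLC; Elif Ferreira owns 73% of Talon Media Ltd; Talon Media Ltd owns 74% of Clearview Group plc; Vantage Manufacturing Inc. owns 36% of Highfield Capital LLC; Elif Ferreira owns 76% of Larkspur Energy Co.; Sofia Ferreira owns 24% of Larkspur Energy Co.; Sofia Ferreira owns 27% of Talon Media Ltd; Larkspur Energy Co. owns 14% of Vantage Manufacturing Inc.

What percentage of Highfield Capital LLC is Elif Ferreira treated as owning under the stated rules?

13.18%

By spousal attribution (R1), Elif Ferreira is treated as also owning Sofia Ferreira's interest in Talon Media Ltd, giving 73% + 27% = 100%.
By spousal attribution (R1), Elif Ferreira is treated as also owning Sofia Ferreira's interest in Larkspur Energy Co, giving 76% + 24% = 100%.
Chain via Talon Media Ltd → Clearview Group plc (R3): 100% × 74% × 11% = 8.14% of Highfield Capital LLC.
Chain via Larkspur Energy Co. → Vantage Manufacturing Inc. (R3): 100% × 14% × 36% = 5.04% of Highfield Capital LLC.
Aggregating (R2): 8.14% + 5.04% = 13.18%.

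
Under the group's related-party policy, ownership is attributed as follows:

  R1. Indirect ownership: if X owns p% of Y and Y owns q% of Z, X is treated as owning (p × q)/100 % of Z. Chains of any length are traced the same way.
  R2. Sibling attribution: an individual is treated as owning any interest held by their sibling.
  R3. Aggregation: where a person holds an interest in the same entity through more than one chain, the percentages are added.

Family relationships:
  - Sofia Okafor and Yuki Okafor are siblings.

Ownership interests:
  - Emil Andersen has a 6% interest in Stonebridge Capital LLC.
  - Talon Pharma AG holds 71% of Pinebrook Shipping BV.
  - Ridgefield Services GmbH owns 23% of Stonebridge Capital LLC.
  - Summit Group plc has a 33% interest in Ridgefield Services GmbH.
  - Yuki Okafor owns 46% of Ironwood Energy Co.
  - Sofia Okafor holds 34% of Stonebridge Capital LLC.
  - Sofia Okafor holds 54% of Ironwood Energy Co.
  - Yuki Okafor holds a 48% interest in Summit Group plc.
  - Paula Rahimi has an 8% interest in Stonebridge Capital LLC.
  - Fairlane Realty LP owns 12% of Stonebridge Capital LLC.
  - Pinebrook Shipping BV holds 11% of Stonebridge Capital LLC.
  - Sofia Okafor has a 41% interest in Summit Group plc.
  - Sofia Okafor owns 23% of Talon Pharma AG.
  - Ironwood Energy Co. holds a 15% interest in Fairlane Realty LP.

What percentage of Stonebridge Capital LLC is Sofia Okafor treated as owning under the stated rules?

By sibling attribution (R2), Sofia Okafor is treated as also owning Yuki Okafor's interest in Summit Group plc, giving 41% + 48% = 89%.
By sibling attribution (R2), Sofia Okafor is treated as also owning Yuki Okafor's interest in Ironwood Energy Co, giving 54% + 46% = 100%.
Chain via Summit Group plc → Ridgefield Services GmbH (R1): 89% × 33% × 23% = 6.7551% of Stonebridge Capital LLC.
Chain via Ironwood Energy Co. → Fairlane Realty LP (R1): 100% × 15% × 12% = 1.8% of Stonebridge Capital LLC.
Chain via Talon Pharma AG → Pinebrook Shipping BV (R1): 23% × 71% × 11% = 1.7963% of Stonebridge Capital LLC.
Direct interest in Stonebridge Capital LLC: 34%.
Aggregating (R3): 6.7551% + 1.8% + 1.7963% + 34% = 44.3514%.

44.3514%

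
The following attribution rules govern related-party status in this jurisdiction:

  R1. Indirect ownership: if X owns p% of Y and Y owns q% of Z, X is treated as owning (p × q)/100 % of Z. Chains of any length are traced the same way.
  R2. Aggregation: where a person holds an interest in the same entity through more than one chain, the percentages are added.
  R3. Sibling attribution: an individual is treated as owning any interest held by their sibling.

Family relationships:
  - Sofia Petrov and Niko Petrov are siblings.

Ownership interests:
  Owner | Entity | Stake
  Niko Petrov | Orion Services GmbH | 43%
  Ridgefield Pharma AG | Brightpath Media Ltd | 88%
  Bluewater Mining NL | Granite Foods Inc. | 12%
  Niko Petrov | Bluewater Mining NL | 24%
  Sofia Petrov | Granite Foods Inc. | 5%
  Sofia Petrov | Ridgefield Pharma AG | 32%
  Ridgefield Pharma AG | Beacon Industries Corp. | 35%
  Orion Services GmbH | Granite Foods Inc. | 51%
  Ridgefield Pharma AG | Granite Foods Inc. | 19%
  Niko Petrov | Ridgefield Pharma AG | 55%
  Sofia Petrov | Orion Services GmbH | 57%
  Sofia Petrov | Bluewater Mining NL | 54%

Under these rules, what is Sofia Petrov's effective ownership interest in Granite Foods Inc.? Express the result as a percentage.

81.89%

By sibling attribution (R3), Sofia Petrov is treated as also owning Niko Petrov's interest in Ridgefield Pharma AG, giving 32% + 55% = 87%.
By sibling attribution (R3), Sofia Petrov is treated as also owning Niko Petrov's interest in Orion Services GmbH, giving 57% + 43% = 100%.
By sibling attribution (R3), Sofia Petrov is treated as also owning Niko Petrov's interest in Bluewater Mining NL, giving 54% + 24% = 78%.
Chain via Ridgefield Pharma AG (R1): 87% × 19% = 16.53% of Granite Foods Inc.
Chain via Orion Services GmbH (R1): 100% × 51% = 51% of Granite Foods Inc.
Chain via Bluewater Mining NL (R1): 78% × 12% = 9.36% of Granite Foods Inc.
Direct interest in Granite Foods Inc: 5%.
Aggregating (R2): 16.53% + 51% + 9.36% + 5% = 81.89%.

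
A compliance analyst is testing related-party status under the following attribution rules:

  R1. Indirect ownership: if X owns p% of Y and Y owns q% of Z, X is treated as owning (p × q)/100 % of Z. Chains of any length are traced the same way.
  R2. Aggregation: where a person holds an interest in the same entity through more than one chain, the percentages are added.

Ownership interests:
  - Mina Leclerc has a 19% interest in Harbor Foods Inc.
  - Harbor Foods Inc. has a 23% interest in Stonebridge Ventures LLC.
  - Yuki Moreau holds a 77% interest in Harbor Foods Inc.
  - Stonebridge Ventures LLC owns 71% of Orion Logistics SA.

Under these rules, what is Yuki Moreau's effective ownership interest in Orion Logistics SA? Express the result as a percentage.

12.5741%

Chain via Harbor Foods Inc. → Stonebridge Ventures LLC (R1): 77% × 23% × 71% = 12.5741% of Orion Logistics SA.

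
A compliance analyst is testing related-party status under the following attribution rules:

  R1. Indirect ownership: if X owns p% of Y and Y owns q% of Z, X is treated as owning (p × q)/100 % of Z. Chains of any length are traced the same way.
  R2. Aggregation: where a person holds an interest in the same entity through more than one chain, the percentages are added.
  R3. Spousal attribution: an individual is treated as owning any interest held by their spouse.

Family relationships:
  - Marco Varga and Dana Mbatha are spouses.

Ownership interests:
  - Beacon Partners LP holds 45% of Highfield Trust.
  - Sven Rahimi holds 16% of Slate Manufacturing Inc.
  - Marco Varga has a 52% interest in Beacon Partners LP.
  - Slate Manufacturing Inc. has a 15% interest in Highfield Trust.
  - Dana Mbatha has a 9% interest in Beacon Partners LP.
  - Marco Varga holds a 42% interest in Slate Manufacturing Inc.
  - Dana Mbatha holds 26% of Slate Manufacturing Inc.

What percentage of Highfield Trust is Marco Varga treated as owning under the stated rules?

By spousal attribution (R3), Marco Varga is treated as also owning Dana Mbatha's interest in Beacon Partners LP, giving 52% + 9% = 61%.
By spousal attribution (R3), Marco Varga is treated as also owning Dana Mbatha's interest in Slate Manufacturing Inc, giving 42% + 26% = 68%.
Chain via Beacon Partners LP (R1): 61% × 45% = 27.45% of Highfield Trust.
Chain via Slate Manufacturing Inc. (R1): 68% × 15% = 10.2% of Highfield Trust.
Aggregating (R2): 27.45% + 10.2% = 37.65%.

37.65%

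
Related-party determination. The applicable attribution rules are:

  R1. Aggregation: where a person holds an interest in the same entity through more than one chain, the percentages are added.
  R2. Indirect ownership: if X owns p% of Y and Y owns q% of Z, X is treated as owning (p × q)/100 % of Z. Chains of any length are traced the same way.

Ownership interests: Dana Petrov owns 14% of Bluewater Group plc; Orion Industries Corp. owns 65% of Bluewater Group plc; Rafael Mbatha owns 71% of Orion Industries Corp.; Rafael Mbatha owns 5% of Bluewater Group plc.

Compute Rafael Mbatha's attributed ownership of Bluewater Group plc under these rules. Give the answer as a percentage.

Chain via Orion Industries Corp. (R2): 71% × 65% = 46.15% of Bluewater Group plc.
Direct interest in Bluewater Group plc: 5%.
Aggregating (R1): 46.15% + 5% = 51.15%.

51.15%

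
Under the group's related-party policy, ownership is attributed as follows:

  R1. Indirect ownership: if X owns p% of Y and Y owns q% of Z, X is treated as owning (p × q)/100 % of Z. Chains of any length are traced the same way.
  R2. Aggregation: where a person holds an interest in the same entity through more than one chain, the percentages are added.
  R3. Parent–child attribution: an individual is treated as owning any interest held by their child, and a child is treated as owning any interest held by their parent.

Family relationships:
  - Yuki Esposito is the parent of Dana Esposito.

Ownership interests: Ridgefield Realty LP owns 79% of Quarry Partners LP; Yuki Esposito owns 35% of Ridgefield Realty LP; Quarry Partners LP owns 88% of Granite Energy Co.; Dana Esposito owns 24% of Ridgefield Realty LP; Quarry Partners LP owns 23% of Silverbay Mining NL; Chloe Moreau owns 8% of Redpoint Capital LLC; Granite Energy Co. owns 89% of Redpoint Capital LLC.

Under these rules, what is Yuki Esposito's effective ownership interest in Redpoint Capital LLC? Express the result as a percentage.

By parent–child attribution (R3), Yuki Esposito is treated as also owning Dana Esposito's interest in Ridgefield Realty LP, giving 35% + 24% = 59%.
Chain via Ridgefield Realty LP → Quarry Partners LP → Granite Energy Co. (R1): 59% × 79% × 88% × 89% = 36.504952% of Redpoint Capital LLC.

36.504952%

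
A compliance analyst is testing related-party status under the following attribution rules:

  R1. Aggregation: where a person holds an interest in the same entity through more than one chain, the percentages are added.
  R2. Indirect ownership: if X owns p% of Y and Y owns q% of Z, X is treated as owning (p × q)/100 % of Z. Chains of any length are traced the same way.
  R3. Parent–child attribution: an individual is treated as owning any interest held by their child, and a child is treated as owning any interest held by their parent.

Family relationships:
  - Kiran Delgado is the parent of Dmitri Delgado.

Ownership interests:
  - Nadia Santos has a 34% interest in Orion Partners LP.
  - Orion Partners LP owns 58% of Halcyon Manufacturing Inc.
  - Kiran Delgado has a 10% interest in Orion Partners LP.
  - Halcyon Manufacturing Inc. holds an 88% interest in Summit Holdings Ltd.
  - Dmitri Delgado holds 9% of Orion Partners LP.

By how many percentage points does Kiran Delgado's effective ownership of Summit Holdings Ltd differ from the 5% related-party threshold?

By parent–child attribution (R3), Kiran Delgado is treated as also owning Dmitri Delgado's interest in Orion Partners LP, giving 10% + 9% = 19%.
Chain via Orion Partners LP → Halcyon Manufacturing Inc. (R2): 19% × 58% × 88% = 9.6976% of Summit Holdings Ltd.
9.6976% exceeds the 5% threshold by 4.6976 percentage points.

4.6976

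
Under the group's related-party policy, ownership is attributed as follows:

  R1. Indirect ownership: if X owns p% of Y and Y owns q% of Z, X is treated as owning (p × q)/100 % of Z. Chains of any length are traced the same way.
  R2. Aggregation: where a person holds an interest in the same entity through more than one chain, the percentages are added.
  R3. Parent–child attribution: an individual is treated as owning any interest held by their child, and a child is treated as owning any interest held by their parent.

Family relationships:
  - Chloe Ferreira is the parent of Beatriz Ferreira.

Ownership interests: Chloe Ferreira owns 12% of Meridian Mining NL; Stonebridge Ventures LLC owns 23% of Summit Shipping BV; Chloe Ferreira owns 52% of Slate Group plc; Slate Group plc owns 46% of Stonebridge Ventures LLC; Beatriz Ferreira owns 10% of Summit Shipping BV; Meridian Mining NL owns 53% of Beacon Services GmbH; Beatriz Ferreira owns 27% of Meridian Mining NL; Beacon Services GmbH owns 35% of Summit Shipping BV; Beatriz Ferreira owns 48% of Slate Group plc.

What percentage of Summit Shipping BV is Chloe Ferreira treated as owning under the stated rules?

By parent–child attribution (R3), Chloe Ferreira is treated as also owning Beatriz Ferreira's interest in Meridian Mining NL, giving 12% + 27% = 39%.
By parent–child attribution (R3), Chloe Ferreira is treated as also owning Beatriz Ferreira's interest in Slate Group plc, giving 52% + 48% = 100%.
By parent–child attribution (R3), Chloe Ferreira is treated as owning Beatriz Ferreira's 10% interest in Summit Shipping BV.
Chain via Meridian Mining NL → Beacon Services GmbH (R1): 39% × 53% × 35% = 7.2345% of Summit Shipping BV.
Chain via Slate Group plc → Stonebridge Ventures LLC (R1): 100% × 46% × 23% = 10.58% of Summit Shipping BV.
Direct interest in Summit Shipping BV: 10%.
Aggregating (R2): 7.2345% + 10.58% + 10% = 27.8145%.

27.8145%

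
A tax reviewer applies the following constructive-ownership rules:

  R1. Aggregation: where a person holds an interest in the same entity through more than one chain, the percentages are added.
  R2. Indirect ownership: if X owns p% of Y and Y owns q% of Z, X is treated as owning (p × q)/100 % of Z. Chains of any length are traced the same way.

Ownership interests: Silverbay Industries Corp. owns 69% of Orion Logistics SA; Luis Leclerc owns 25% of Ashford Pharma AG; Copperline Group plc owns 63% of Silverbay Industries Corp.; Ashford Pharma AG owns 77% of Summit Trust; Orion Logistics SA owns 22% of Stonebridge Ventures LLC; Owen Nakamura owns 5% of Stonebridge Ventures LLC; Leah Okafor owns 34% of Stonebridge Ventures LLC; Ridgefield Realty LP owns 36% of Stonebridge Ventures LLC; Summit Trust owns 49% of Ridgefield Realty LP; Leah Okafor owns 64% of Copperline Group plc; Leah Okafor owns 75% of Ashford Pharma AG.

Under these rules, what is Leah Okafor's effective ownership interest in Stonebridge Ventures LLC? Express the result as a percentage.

50.307676%

Chain via Copperline Group plc → Silverbay Industries Corp. → Orion Logistics SA (R2): 64% × 63% × 69% × 22% = 6.120576% of Stonebridge Ventures LLC.
Chain via Ashford Pharma AG → Summit Trust → Ridgefield Realty LP (R2): 75% × 77% × 49% × 36% = 10.1871% of Stonebridge Ventures LLC.
Direct interest in Stonebridge Ventures LLC: 34%.
Aggregating (R1): 6.120576% + 10.1871% + 34% = 50.307676%.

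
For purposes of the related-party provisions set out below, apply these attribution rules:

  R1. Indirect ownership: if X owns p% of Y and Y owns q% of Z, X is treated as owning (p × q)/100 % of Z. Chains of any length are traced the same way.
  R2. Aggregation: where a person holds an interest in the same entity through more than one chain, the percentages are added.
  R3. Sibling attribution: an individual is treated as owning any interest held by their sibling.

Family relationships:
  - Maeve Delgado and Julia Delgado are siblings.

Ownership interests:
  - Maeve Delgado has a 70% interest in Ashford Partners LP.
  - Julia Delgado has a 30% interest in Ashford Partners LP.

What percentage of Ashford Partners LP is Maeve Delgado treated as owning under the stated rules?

By sibling attribution (R3), Maeve Delgado is treated as also owning Julia Delgado's interest in Ashford Partners LP, giving 70% + 30% = 100%.
Direct interest in Ashford Partners LP: 100%.

100%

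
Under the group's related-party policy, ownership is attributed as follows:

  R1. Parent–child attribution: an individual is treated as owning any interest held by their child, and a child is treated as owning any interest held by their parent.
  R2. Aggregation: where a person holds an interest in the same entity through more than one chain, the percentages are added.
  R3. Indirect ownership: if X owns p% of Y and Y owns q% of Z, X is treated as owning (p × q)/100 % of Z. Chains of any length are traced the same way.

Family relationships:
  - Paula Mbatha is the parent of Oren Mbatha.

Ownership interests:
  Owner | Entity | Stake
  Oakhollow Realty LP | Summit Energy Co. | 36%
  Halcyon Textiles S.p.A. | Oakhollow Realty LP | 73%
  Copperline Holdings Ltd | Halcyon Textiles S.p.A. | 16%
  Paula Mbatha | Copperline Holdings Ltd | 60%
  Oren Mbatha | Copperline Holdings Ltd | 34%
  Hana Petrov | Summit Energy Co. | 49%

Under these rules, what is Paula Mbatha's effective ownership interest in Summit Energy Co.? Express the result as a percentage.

By parent–child attribution (R1), Paula Mbatha is treated as also owning Oren Mbatha's interest in Copperline Holdings Ltd, giving 60% + 34% = 94%.
Chain via Copperline Holdings Ltd → Halcyon Textiles S.p.A. → Oakhollow Realty LP (R3): 94% × 16% × 73% × 36% = 3.952512% of Summit Energy Co.

3.952512%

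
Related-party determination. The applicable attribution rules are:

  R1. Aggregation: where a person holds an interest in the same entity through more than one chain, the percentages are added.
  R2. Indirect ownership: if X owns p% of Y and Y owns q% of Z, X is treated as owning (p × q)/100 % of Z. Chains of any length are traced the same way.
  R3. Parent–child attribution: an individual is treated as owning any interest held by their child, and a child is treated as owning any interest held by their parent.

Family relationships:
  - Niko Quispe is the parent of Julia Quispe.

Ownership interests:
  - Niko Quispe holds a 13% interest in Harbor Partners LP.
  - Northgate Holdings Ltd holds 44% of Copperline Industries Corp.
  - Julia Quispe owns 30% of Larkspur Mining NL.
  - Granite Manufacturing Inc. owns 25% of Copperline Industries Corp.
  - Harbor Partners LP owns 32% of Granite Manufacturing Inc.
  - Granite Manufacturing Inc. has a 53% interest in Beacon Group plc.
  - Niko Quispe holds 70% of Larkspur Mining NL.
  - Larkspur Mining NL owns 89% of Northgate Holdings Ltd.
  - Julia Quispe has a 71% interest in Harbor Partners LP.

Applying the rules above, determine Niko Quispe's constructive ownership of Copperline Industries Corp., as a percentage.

45.88%

By parent–child attribution (R3), Niko Quispe is treated as also owning Julia Quispe's interest in Larkspur Mining NL, giving 70% + 30% = 100%.
By parent–child attribution (R3), Niko Quispe is treated as also owning Julia Quispe's interest in Harbor Partners LP, giving 13% + 71% = 84%.
Chain via Larkspur Mining NL → Northgate Holdings Ltd (R2): 100% × 89% × 44% = 39.16% of Copperline Industries Corp.
Chain via Harbor Partners LP → Granite Manufacturing Inc. (R2): 84% × 32% × 25% = 6.72% of Copperline Industries Corp.
Aggregating (R1): 39.16% + 6.72% = 45.88%.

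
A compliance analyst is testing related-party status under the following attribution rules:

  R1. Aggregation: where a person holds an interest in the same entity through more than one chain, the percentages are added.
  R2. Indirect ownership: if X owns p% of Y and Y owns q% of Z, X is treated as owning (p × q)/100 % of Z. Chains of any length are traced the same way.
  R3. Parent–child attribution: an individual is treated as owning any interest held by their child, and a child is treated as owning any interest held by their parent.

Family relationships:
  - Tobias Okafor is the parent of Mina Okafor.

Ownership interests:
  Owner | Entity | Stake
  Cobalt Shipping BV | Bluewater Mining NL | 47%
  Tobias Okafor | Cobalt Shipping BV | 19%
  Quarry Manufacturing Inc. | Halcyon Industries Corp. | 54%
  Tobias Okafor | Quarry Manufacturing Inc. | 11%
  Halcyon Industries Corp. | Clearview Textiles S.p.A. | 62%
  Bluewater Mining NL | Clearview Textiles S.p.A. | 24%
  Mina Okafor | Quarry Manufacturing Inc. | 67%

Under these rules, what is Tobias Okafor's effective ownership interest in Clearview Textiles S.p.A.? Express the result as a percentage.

28.2576%

By parent–child attribution (R3), Tobias Okafor is treated as also owning Mina Okafor's interest in Quarry Manufacturing Inc, giving 11% + 67% = 78%.
Chain via Quarry Manufacturing Inc. → Halcyon Industries Corp. (R2): 78% × 54% × 62% = 26.1144% of Clearview Textiles S.p.A.
Chain via Cobalt Shipping BV → Bluewater Mining NL (R2): 19% × 47% × 24% = 2.1432% of Clearview Textiles S.p.A.
Aggregating (R1): 26.1144% + 2.1432% = 28.2576%.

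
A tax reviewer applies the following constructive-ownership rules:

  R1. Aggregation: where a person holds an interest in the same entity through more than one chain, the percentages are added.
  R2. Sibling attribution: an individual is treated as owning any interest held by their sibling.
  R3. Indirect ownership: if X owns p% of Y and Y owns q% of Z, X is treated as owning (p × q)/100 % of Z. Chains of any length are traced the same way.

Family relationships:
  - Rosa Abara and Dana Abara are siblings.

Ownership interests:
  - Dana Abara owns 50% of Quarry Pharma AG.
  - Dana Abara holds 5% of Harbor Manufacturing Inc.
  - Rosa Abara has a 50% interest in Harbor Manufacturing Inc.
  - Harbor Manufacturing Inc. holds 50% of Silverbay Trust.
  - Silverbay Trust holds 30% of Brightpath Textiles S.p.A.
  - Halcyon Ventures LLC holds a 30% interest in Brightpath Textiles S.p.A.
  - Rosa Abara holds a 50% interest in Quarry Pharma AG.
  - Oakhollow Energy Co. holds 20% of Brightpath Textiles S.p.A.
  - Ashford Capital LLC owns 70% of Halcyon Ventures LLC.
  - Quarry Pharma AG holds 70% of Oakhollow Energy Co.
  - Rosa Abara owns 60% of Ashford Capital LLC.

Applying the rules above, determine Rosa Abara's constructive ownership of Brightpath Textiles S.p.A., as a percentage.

34.85%

By sibling attribution (R2), Rosa Abara is treated as also owning Dana Abara's interest in Harbor Manufacturing Inc, giving 50% + 5% = 55%.
By sibling attribution (R2), Rosa Abara is treated as also owning Dana Abara's interest in Quarry Pharma AG, giving 50% + 50% = 100%.
Chain via Harbor Manufacturing Inc. → Silverbay Trust (R3): 55% × 50% × 30% = 8.25% of Brightpath Textiles S.p.A.
Chain via Ashford Capital LLC → Halcyon Ventures LLC (R3): 60% × 70% × 30% = 12.6% of Brightpath Textiles S.p.A.
Chain via Quarry Pharma AG → Oakhollow Energy Co. (R3): 100% × 70% × 20% = 14% of Brightpath Textiles S.p.A.
Aggregating (R1): 8.25% + 12.6% + 14% = 34.85%.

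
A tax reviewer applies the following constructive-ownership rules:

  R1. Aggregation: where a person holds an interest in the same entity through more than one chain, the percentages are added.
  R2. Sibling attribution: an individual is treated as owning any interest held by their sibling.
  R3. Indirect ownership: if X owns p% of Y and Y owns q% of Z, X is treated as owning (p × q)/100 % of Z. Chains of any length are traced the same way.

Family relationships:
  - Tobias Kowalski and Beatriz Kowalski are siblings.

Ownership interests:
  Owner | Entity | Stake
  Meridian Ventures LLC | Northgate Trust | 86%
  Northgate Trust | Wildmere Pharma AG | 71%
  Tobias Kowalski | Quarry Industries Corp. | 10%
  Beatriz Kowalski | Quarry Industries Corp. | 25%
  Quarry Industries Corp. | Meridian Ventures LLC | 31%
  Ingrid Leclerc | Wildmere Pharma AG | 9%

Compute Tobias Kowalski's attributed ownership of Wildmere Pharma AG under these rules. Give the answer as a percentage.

By sibling attribution (R2), Tobias Kowalski is treated as also owning Beatriz Kowalski's interest in Quarry Industries Corp, giving 10% + 25% = 35%.
Chain via Quarry Industries Corp. → Meridian Ventures LLC → Northgate Trust (R3): 35% × 31% × 86% × 71% = 6.62501% of Wildmere Pharma AG.

6.62501%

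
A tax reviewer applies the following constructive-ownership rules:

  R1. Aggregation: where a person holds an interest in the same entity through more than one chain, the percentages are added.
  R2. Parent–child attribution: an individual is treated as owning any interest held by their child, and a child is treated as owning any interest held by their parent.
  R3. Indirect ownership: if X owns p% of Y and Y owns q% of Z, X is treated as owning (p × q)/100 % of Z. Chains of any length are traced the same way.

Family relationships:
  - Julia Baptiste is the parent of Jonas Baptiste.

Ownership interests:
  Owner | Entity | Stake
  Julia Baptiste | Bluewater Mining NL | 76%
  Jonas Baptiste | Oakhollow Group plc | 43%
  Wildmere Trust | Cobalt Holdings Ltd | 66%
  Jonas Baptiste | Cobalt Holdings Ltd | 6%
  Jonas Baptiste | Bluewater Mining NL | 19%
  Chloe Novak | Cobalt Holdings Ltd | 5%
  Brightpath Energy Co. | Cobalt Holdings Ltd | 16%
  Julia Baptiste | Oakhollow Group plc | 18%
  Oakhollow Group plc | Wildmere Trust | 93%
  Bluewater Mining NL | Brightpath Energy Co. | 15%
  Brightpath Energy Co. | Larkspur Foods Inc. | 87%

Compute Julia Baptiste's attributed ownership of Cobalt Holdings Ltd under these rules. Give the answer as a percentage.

45.7218%

By parent–child attribution (R2), Julia Baptiste is treated as also owning Jonas Baptiste's interest in Bluewater Mining NL, giving 76% + 19% = 95%.
By parent–child attribution (R2), Julia Baptiste is treated as also owning Jonas Baptiste's interest in Oakhollow Group plc, giving 18% + 43% = 61%.
By parent–child attribution (R2), Julia Baptiste is treated as owning Jonas Baptiste's 6% interest in Cobalt Holdings Ltd.
Chain via Bluewater Mining NL → Brightpath Energy Co. (R3): 95% × 15% × 16% = 2.28% of Cobalt Holdings Ltd.
Chain via Oakhollow Group plc → Wildmere Trust (R3): 61% × 93% × 66% = 37.4418% of Cobalt Holdings Ltd.
Direct interest in Cobalt Holdings Ltd: 6%.
Aggregating (R1): 2.28% + 37.4418% + 6% = 45.7218%.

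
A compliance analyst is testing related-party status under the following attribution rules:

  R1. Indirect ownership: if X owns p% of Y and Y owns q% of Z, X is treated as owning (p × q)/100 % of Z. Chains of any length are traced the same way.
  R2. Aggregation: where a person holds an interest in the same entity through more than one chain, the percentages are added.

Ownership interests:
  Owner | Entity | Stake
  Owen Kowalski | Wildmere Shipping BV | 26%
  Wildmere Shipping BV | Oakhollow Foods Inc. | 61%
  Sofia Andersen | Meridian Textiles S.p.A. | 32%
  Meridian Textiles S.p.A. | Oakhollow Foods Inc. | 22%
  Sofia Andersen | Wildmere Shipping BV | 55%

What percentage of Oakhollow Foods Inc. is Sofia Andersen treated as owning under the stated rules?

Chain via Meridian Textiles S.p.A. (R1): 32% × 22% = 7.04% of Oakhollow Foods Inc.
Chain via Wildmere Shipping BV (R1): 55% × 61% = 33.55% of Oakhollow Foods Inc.
Aggregating (R2): 7.04% + 33.55% = 40.59%.

40.59%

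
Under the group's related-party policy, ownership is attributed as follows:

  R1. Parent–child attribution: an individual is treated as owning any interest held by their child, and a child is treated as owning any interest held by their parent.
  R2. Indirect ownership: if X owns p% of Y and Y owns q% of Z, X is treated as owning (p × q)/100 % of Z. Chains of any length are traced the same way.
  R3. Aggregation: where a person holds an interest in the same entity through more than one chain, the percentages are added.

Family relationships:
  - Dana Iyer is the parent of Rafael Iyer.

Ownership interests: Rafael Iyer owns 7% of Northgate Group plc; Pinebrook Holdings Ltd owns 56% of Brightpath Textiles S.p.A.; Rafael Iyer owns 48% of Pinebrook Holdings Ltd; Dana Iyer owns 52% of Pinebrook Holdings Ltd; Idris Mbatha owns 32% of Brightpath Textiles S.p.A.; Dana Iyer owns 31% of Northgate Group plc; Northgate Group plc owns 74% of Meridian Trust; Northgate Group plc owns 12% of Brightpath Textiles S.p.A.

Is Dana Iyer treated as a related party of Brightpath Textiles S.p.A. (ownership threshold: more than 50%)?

By parent–child attribution (R1), Dana Iyer is treated as also owning Rafael Iyer's interest in Pinebrook Holdings Ltd, giving 52% + 48% = 100%.
By parent–child attribution (R1), Dana Iyer is treated as also owning Rafael Iyer's interest in Northgate Group plc, giving 31% + 7% = 38%.
Chain via Pinebrook Holdings Ltd (R2): 100% × 56% = 56% of Brightpath Textiles S.p.A.
Chain via Northgate Group plc (R2): 38% × 12% = 4.56% of Brightpath Textiles S.p.A.
Aggregating (R3): 56% + 4.56% = 60.56%.
60.56% exceeds the 50% threshold, so Dana is a related party to Brightpath Textiles S.p.A.

Yes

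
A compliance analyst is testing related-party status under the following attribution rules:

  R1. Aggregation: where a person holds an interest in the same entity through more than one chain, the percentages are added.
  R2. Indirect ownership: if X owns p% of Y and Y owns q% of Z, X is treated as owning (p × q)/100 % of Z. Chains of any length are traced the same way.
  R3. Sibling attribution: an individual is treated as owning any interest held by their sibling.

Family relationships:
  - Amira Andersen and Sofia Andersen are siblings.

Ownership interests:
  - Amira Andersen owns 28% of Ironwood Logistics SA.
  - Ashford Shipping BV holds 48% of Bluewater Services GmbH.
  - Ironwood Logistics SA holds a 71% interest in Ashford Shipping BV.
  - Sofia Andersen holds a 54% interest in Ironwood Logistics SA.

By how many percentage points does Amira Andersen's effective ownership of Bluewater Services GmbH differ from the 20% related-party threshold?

7.9456

By sibling attribution (R3), Amira Andersen is treated as also owning Sofia Andersen's interest in Ironwood Logistics SA, giving 28% + 54% = 82%.
Chain via Ironwood Logistics SA → Ashford Shipping BV (R2): 82% × 71% × 48% = 27.9456% of Bluewater Services GmbH.
27.9456% exceeds the 20% threshold by 7.9456 percentage points.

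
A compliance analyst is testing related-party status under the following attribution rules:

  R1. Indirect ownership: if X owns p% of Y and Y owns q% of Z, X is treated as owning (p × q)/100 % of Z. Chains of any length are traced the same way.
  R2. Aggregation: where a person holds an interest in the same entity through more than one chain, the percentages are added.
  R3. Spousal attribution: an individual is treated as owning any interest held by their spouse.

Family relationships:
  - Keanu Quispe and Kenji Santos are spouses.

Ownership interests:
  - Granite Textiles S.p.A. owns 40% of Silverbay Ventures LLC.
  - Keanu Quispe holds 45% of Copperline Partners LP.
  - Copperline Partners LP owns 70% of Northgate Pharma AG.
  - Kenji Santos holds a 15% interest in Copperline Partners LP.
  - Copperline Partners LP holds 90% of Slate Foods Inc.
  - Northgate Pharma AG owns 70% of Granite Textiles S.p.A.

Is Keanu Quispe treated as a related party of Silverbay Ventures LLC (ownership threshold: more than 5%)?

Yes

By spousal attribution (R3), Keanu Quispe is treated as also owning Kenji Santos's interest in Copperline Partners LP, giving 45% + 15% = 60%.
Chain via Copperline Partners LP → Northgate Pharma AG → Granite Textiles S.p.A. (R1): 60% × 70% × 70% × 40% = 11.76% of Silverbay Ventures LLC.
11.76% exceeds the 5% threshold, so Keanu is a related party to Silverbay Ventures LLC.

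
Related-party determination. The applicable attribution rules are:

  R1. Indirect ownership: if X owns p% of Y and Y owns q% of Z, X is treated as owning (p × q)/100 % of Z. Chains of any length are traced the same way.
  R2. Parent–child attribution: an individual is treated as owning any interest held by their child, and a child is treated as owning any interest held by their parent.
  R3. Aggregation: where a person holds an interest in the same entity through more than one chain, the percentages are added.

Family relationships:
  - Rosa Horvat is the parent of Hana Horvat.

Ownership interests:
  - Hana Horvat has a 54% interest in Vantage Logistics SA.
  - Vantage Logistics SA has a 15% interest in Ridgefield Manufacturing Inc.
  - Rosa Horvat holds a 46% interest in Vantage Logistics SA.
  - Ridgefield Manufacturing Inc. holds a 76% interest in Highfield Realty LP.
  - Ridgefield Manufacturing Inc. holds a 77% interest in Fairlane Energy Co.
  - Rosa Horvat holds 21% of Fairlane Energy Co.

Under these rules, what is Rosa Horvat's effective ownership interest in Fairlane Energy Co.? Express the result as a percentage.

32.55%

By parent–child attribution (R2), Rosa Horvat is treated as also owning Hana Horvat's interest in Vantage Logistics SA, giving 46% + 54% = 100%.
Chain via Vantage Logistics SA → Ridgefield Manufacturing Inc. (R1): 100% × 15% × 77% = 11.55% of Fairlane Energy Co.
Direct interest in Fairlane Energy Co: 21%.
Aggregating (R3): 11.55% + 21% = 32.55%.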